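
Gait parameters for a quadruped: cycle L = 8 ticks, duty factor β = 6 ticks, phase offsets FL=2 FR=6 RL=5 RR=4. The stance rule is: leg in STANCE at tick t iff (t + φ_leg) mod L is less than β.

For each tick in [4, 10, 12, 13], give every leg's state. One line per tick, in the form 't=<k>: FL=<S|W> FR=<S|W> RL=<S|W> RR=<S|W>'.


t=4: phase=(6,2,1,0) vs β=6 → FL=W FR=S RL=S RR=S
t=10: phase=(4,0,7,6) vs β=6 → FL=S FR=S RL=W RR=W
t=12: phase=(6,2,1,0) vs β=6 → FL=W FR=S RL=S RR=S
t=13: phase=(7,3,2,1) vs β=6 → FL=W FR=S RL=S RR=S

t=4: FL=W FR=S RL=S RR=S
t=10: FL=S FR=S RL=W RR=W
t=12: FL=W FR=S RL=S RR=S
t=13: FL=W FR=S RL=S RR=S


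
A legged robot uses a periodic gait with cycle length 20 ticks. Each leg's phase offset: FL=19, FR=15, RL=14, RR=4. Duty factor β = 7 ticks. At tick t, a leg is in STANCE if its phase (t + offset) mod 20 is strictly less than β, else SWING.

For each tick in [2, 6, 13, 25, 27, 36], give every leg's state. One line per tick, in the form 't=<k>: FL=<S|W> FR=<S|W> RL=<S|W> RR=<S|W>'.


t=2: phase=(1,17,16,6) vs β=7 → FL=S FR=W RL=W RR=S
t=6: phase=(5,1,0,10) vs β=7 → FL=S FR=S RL=S RR=W
t=13: phase=(12,8,7,17) vs β=7 → FL=W FR=W RL=W RR=W
t=25: phase=(4,0,19,9) vs β=7 → FL=S FR=S RL=W RR=W
t=27: phase=(6,2,1,11) vs β=7 → FL=S FR=S RL=S RR=W
t=36: phase=(15,11,10,0) vs β=7 → FL=W FR=W RL=W RR=S

t=2: FL=S FR=W RL=W RR=S
t=6: FL=S FR=S RL=S RR=W
t=13: FL=W FR=W RL=W RR=W
t=25: FL=S FR=S RL=W RR=W
t=27: FL=S FR=S RL=S RR=W
t=36: FL=W FR=W RL=W RR=S


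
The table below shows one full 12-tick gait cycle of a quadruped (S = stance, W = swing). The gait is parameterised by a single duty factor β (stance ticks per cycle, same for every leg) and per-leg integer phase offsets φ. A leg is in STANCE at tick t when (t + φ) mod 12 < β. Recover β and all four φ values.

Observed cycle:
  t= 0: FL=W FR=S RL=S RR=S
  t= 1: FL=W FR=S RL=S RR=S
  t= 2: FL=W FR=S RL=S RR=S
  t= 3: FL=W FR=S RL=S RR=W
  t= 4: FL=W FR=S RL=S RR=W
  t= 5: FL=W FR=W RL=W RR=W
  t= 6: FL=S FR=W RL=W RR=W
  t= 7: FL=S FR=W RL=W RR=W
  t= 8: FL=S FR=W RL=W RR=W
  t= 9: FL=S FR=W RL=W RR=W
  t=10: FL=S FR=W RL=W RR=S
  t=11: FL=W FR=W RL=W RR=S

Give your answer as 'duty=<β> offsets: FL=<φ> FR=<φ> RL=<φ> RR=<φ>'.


duty β = stance ticks per leg = 5
FL: stance ticks = 5; W→S at t=6 → φ=6
FR: stance ticks = 5; W→S at t=0 → φ=0
RL: stance ticks = 5; W→S at t=0 → φ=0
RR: stance ticks = 5; W→S at t=10 → φ=2

duty=5 offsets: FL=6 FR=0 RL=0 RR=2


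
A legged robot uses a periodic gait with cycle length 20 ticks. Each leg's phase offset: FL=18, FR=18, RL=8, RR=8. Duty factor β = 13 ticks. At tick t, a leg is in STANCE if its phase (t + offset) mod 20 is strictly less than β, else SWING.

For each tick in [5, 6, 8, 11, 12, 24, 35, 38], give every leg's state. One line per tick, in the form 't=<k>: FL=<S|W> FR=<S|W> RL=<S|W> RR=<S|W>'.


t=5: phase=(3,3,13,13) vs β=13 → FL=S FR=S RL=W RR=W
t=6: phase=(4,4,14,14) vs β=13 → FL=S FR=S RL=W RR=W
t=8: phase=(6,6,16,16) vs β=13 → FL=S FR=S RL=W RR=W
t=11: phase=(9,9,19,19) vs β=13 → FL=S FR=S RL=W RR=W
t=12: phase=(10,10,0,0) vs β=13 → FL=S FR=S RL=S RR=S
t=24: phase=(2,2,12,12) vs β=13 → FL=S FR=S RL=S RR=S
t=35: phase=(13,13,3,3) vs β=13 → FL=W FR=W RL=S RR=S
t=38: phase=(16,16,6,6) vs β=13 → FL=W FR=W RL=S RR=S

t=5: FL=S FR=S RL=W RR=W
t=6: FL=S FR=S RL=W RR=W
t=8: FL=S FR=S RL=W RR=W
t=11: FL=S FR=S RL=W RR=W
t=12: FL=S FR=S RL=S RR=S
t=24: FL=S FR=S RL=S RR=S
t=35: FL=W FR=W RL=S RR=S
t=38: FL=W FR=W RL=S RR=S


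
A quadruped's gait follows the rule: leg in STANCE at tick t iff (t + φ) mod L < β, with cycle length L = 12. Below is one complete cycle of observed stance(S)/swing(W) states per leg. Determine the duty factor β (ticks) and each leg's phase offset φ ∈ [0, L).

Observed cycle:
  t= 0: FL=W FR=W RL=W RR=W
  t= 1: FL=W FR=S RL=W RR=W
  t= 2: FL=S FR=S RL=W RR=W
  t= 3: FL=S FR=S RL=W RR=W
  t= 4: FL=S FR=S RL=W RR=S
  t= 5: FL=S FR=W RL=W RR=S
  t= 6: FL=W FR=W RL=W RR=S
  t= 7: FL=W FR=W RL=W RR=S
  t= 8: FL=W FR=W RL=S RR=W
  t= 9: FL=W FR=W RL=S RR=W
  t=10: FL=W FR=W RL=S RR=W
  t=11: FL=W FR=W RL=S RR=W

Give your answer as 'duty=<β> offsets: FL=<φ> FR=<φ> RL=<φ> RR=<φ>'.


duty β = stance ticks per leg = 4
FL: stance ticks = 4; W→S at t=2 → φ=10
FR: stance ticks = 4; W→S at t=1 → φ=11
RL: stance ticks = 4; W→S at t=8 → φ=4
RR: stance ticks = 4; W→S at t=4 → φ=8

duty=4 offsets: FL=10 FR=11 RL=4 RR=8


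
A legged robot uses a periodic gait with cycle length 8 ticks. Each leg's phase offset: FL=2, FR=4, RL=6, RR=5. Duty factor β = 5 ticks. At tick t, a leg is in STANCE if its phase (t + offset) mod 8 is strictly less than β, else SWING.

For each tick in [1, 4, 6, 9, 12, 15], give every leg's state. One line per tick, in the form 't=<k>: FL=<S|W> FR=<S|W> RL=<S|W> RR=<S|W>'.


t=1: phase=(3,5,7,6) vs β=5 → FL=S FR=W RL=W RR=W
t=4: phase=(6,0,2,1) vs β=5 → FL=W FR=S RL=S RR=S
t=6: phase=(0,2,4,3) vs β=5 → FL=S FR=S RL=S RR=S
t=9: phase=(3,5,7,6) vs β=5 → FL=S FR=W RL=W RR=W
t=12: phase=(6,0,2,1) vs β=5 → FL=W FR=S RL=S RR=S
t=15: phase=(1,3,5,4) vs β=5 → FL=S FR=S RL=W RR=S

t=1: FL=S FR=W RL=W RR=W
t=4: FL=W FR=S RL=S RR=S
t=6: FL=S FR=S RL=S RR=S
t=9: FL=S FR=W RL=W RR=W
t=12: FL=W FR=S RL=S RR=S
t=15: FL=S FR=S RL=W RR=S


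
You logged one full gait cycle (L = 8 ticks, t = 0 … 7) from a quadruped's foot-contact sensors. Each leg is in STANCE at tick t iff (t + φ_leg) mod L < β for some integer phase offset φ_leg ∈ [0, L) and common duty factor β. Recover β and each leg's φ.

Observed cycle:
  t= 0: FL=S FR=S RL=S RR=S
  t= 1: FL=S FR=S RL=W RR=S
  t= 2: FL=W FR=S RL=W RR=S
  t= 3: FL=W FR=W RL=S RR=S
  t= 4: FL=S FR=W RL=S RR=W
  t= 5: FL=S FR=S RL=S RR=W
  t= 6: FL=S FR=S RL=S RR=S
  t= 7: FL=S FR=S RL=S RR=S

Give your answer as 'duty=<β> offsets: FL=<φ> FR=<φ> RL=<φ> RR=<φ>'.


duty=6 offsets: FL=4 FR=3 RL=5 RR=2

duty β = stance ticks per leg = 6
FL: stance ticks = 6; W→S at t=4 → φ=4
FR: stance ticks = 6; W→S at t=5 → φ=3
RL: stance ticks = 6; W→S at t=3 → φ=5
RR: stance ticks = 6; W→S at t=6 → φ=2


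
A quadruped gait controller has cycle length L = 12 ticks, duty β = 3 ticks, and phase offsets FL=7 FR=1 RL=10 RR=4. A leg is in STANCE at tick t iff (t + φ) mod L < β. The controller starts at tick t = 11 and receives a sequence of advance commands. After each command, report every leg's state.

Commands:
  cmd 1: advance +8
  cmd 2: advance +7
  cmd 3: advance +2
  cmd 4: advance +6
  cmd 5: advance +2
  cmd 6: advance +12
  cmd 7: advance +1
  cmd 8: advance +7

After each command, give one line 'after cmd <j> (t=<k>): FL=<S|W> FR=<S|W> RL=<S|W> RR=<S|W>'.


start t=11: FL=W FR=S RL=W RR=W
cmd 1: advance +8 → t=19, phase=(2,8,5,11) → FL=S FR=W RL=W RR=W
cmd 2: advance +7 → t=26, phase=(9,3,0,6) → FL=W FR=W RL=S RR=W
cmd 3: advance +2 → t=28, phase=(11,5,2,8) → FL=W FR=W RL=S RR=W
cmd 4: advance +6 → t=34, phase=(5,11,8,2) → FL=W FR=W RL=W RR=S
cmd 5: advance +2 → t=36, phase=(7,1,10,4) → FL=W FR=S RL=W RR=W
cmd 6: advance +12 → t=48, phase=(7,1,10,4) → FL=W FR=S RL=W RR=W
cmd 7: advance +1 → t=49, phase=(8,2,11,5) → FL=W FR=S RL=W RR=W
cmd 8: advance +7 → t=56, phase=(3,9,6,0) → FL=W FR=W RL=W RR=S

after cmd 1 (t=19): FL=S FR=W RL=W RR=W
after cmd 2 (t=26): FL=W FR=W RL=S RR=W
after cmd 3 (t=28): FL=W FR=W RL=S RR=W
after cmd 4 (t=34): FL=W FR=W RL=W RR=S
after cmd 5 (t=36): FL=W FR=S RL=W RR=W
after cmd 6 (t=48): FL=W FR=S RL=W RR=W
after cmd 7 (t=49): FL=W FR=S RL=W RR=W
after cmd 8 (t=56): FL=W FR=W RL=W RR=S


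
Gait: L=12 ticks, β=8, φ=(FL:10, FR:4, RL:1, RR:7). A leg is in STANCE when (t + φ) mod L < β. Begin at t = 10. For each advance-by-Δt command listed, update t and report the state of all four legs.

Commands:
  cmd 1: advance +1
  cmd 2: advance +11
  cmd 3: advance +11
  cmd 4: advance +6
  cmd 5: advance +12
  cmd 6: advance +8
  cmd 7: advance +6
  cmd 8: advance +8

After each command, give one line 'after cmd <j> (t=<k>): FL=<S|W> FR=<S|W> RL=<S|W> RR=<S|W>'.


start t=10: FL=W FR=S RL=W RR=S
cmd 1: advance +1 → t=11, phase=(9,3,0,6) → FL=W FR=S RL=S RR=S
cmd 2: advance +11 → t=22, phase=(8,2,11,5) → FL=W FR=S RL=W RR=S
cmd 3: advance +11 → t=33, phase=(7,1,10,4) → FL=S FR=S RL=W RR=S
cmd 4: advance +6 → t=39, phase=(1,7,4,10) → FL=S FR=S RL=S RR=W
cmd 5: advance +12 → t=51, phase=(1,7,4,10) → FL=S FR=S RL=S RR=W
cmd 6: advance +8 → t=59, phase=(9,3,0,6) → FL=W FR=S RL=S RR=S
cmd 7: advance +6 → t=65, phase=(3,9,6,0) → FL=S FR=W RL=S RR=S
cmd 8: advance +8 → t=73, phase=(11,5,2,8) → FL=W FR=S RL=S RR=W

after cmd 1 (t=11): FL=W FR=S RL=S RR=S
after cmd 2 (t=22): FL=W FR=S RL=W RR=S
after cmd 3 (t=33): FL=S FR=S RL=W RR=S
after cmd 4 (t=39): FL=S FR=S RL=S RR=W
after cmd 5 (t=51): FL=S FR=S RL=S RR=W
after cmd 6 (t=59): FL=W FR=S RL=S RR=S
after cmd 7 (t=65): FL=S FR=W RL=S RR=S
after cmd 8 (t=73): FL=W FR=S RL=S RR=W


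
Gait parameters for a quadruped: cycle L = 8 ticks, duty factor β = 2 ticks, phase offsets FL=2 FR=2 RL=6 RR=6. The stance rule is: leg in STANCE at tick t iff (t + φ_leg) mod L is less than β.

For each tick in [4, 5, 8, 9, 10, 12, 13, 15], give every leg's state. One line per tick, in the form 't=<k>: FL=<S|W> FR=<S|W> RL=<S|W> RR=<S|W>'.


t=4: FL=W FR=W RL=W RR=W
t=5: FL=W FR=W RL=W RR=W
t=8: FL=W FR=W RL=W RR=W
t=9: FL=W FR=W RL=W RR=W
t=10: FL=W FR=W RL=S RR=S
t=12: FL=W FR=W RL=W RR=W
t=13: FL=W FR=W RL=W RR=W
t=15: FL=S FR=S RL=W RR=W

t=4: phase=(6,6,2,2) vs β=2 → FL=W FR=W RL=W RR=W
t=5: phase=(7,7,3,3) vs β=2 → FL=W FR=W RL=W RR=W
t=8: phase=(2,2,6,6) vs β=2 → FL=W FR=W RL=W RR=W
t=9: phase=(3,3,7,7) vs β=2 → FL=W FR=W RL=W RR=W
t=10: phase=(4,4,0,0) vs β=2 → FL=W FR=W RL=S RR=S
t=12: phase=(6,6,2,2) vs β=2 → FL=W FR=W RL=W RR=W
t=13: phase=(7,7,3,3) vs β=2 → FL=W FR=W RL=W RR=W
t=15: phase=(1,1,5,5) vs β=2 → FL=S FR=S RL=W RR=W


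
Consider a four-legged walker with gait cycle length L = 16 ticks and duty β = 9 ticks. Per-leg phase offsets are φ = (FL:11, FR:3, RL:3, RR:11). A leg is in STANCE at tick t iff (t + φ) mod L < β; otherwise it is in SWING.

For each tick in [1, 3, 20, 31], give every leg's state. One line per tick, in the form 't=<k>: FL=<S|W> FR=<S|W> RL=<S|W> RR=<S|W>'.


t=1: phase=(12,4,4,12) vs β=9 → FL=W FR=S RL=S RR=W
t=3: phase=(14,6,6,14) vs β=9 → FL=W FR=S RL=S RR=W
t=20: phase=(15,7,7,15) vs β=9 → FL=W FR=S RL=S RR=W
t=31: phase=(10,2,2,10) vs β=9 → FL=W FR=S RL=S RR=W

t=1: FL=W FR=S RL=S RR=W
t=3: FL=W FR=S RL=S RR=W
t=20: FL=W FR=S RL=S RR=W
t=31: FL=W FR=S RL=S RR=W


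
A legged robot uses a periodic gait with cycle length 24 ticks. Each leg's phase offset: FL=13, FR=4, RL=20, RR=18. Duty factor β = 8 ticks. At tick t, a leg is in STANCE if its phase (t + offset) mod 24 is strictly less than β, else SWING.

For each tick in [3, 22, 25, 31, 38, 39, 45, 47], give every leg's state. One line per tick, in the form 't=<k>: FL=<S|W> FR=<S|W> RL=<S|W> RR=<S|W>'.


t=3: phase=(16,7,23,21) vs β=8 → FL=W FR=S RL=W RR=W
t=22: phase=(11,2,18,16) vs β=8 → FL=W FR=S RL=W RR=W
t=25: phase=(14,5,21,19) vs β=8 → FL=W FR=S RL=W RR=W
t=31: phase=(20,11,3,1) vs β=8 → FL=W FR=W RL=S RR=S
t=38: phase=(3,18,10,8) vs β=8 → FL=S FR=W RL=W RR=W
t=39: phase=(4,19,11,9) vs β=8 → FL=S FR=W RL=W RR=W
t=45: phase=(10,1,17,15) vs β=8 → FL=W FR=S RL=W RR=W
t=47: phase=(12,3,19,17) vs β=8 → FL=W FR=S RL=W RR=W

t=3: FL=W FR=S RL=W RR=W
t=22: FL=W FR=S RL=W RR=W
t=25: FL=W FR=S RL=W RR=W
t=31: FL=W FR=W RL=S RR=S
t=38: FL=S FR=W RL=W RR=W
t=39: FL=S FR=W RL=W RR=W
t=45: FL=W FR=S RL=W RR=W
t=47: FL=W FR=S RL=W RR=W


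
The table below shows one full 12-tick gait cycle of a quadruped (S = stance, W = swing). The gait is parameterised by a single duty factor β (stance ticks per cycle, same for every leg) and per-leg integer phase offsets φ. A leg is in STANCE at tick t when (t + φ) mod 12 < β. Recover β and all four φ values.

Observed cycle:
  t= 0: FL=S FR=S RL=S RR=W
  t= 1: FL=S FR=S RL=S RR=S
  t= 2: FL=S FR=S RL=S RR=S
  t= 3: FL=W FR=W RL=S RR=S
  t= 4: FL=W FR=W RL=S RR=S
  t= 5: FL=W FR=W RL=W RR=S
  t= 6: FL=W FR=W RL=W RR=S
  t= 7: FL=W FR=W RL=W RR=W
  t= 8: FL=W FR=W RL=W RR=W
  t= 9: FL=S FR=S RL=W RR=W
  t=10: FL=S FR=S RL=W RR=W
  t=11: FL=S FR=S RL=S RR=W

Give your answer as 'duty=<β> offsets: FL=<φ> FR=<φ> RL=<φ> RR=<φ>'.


duty β = stance ticks per leg = 6
FL: stance ticks = 6; W→S at t=9 → φ=3
FR: stance ticks = 6; W→S at t=9 → φ=3
RL: stance ticks = 6; W→S at t=11 → φ=1
RR: stance ticks = 6; W→S at t=1 → φ=11

duty=6 offsets: FL=3 FR=3 RL=1 RR=11


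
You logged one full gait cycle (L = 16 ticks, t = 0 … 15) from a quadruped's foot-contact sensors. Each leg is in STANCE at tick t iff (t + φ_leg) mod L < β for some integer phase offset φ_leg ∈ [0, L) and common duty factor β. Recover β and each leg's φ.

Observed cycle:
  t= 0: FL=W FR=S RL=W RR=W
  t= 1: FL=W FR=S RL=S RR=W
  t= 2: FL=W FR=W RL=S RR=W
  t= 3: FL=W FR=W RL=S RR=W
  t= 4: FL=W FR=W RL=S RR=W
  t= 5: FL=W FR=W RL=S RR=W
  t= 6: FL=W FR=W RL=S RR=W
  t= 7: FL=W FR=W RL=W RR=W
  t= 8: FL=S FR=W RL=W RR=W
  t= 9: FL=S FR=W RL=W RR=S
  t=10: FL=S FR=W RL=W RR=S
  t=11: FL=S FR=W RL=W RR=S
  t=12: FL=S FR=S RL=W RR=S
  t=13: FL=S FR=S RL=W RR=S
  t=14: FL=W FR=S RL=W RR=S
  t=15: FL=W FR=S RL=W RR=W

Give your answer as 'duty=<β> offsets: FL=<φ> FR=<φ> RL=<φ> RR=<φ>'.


duty=6 offsets: FL=8 FR=4 RL=15 RR=7

duty β = stance ticks per leg = 6
FL: stance ticks = 6; W→S at t=8 → φ=8
FR: stance ticks = 6; W→S at t=12 → φ=4
RL: stance ticks = 6; W→S at t=1 → φ=15
RR: stance ticks = 6; W→S at t=9 → φ=7


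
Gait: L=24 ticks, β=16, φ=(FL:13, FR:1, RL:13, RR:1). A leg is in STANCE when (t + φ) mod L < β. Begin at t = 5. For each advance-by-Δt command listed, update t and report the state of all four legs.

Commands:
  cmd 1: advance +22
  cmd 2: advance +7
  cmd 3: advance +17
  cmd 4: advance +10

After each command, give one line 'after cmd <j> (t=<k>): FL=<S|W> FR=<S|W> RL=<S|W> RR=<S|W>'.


start t=5: FL=W FR=S RL=W RR=S
cmd 1: advance +22 → t=27, phase=(16,4,16,4) → FL=W FR=S RL=W RR=S
cmd 2: advance +7 → t=34, phase=(23,11,23,11) → FL=W FR=S RL=W RR=S
cmd 3: advance +17 → t=51, phase=(16,4,16,4) → FL=W FR=S RL=W RR=S
cmd 4: advance +10 → t=61, phase=(2,14,2,14) → FL=S FR=S RL=S RR=S

after cmd 1 (t=27): FL=W FR=S RL=W RR=S
after cmd 2 (t=34): FL=W FR=S RL=W RR=S
after cmd 3 (t=51): FL=W FR=S RL=W RR=S
after cmd 4 (t=61): FL=S FR=S RL=S RR=S


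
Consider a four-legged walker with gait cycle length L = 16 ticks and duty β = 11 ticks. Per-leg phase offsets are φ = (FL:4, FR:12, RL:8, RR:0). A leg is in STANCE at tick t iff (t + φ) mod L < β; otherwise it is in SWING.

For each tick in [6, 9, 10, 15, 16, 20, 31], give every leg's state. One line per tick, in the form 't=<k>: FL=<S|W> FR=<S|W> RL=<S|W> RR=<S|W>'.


t=6: phase=(10,2,14,6) vs β=11 → FL=S FR=S RL=W RR=S
t=9: phase=(13,5,1,9) vs β=11 → FL=W FR=S RL=S RR=S
t=10: phase=(14,6,2,10) vs β=11 → FL=W FR=S RL=S RR=S
t=15: phase=(3,11,7,15) vs β=11 → FL=S FR=W RL=S RR=W
t=16: phase=(4,12,8,0) vs β=11 → FL=S FR=W RL=S RR=S
t=20: phase=(8,0,12,4) vs β=11 → FL=S FR=S RL=W RR=S
t=31: phase=(3,11,7,15) vs β=11 → FL=S FR=W RL=S RR=W

t=6: FL=S FR=S RL=W RR=S
t=9: FL=W FR=S RL=S RR=S
t=10: FL=W FR=S RL=S RR=S
t=15: FL=S FR=W RL=S RR=W
t=16: FL=S FR=W RL=S RR=S
t=20: FL=S FR=S RL=W RR=S
t=31: FL=S FR=W RL=S RR=W


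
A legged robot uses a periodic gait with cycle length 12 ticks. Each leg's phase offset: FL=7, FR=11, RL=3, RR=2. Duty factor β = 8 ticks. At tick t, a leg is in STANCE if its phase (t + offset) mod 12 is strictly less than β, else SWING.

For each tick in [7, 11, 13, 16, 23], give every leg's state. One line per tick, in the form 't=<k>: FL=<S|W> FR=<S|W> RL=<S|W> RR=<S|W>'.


t=7: phase=(2,6,10,9) vs β=8 → FL=S FR=S RL=W RR=W
t=11: phase=(6,10,2,1) vs β=8 → FL=S FR=W RL=S RR=S
t=13: phase=(8,0,4,3) vs β=8 → FL=W FR=S RL=S RR=S
t=16: phase=(11,3,7,6) vs β=8 → FL=W FR=S RL=S RR=S
t=23: phase=(6,10,2,1) vs β=8 → FL=S FR=W RL=S RR=S

t=7: FL=S FR=S RL=W RR=W
t=11: FL=S FR=W RL=S RR=S
t=13: FL=W FR=S RL=S RR=S
t=16: FL=W FR=S RL=S RR=S
t=23: FL=S FR=W RL=S RR=S


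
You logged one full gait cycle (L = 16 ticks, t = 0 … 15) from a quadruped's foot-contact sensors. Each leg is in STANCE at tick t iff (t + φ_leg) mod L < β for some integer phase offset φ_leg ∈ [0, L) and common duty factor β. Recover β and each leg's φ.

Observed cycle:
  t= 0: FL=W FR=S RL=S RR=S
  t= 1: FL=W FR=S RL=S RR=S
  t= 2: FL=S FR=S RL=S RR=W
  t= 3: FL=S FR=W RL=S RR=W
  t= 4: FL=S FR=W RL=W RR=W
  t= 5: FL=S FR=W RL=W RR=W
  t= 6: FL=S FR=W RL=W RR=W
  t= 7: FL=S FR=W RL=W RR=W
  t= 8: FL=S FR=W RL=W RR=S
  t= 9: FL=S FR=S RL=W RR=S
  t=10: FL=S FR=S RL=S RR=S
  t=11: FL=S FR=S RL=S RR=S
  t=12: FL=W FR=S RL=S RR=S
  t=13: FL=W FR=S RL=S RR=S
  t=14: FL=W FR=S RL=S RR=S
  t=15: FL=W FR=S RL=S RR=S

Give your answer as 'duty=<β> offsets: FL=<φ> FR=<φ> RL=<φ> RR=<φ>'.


duty β = stance ticks per leg = 10
FL: stance ticks = 10; W→S at t=2 → φ=14
FR: stance ticks = 10; W→S at t=9 → φ=7
RL: stance ticks = 10; W→S at t=10 → φ=6
RR: stance ticks = 10; W→S at t=8 → φ=8

duty=10 offsets: FL=14 FR=7 RL=6 RR=8


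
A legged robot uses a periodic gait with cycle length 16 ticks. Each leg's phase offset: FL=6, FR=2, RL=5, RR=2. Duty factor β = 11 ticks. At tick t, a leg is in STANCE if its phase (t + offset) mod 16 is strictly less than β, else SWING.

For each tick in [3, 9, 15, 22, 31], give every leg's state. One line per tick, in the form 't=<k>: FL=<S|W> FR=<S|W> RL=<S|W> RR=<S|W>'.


t=3: FL=S FR=S RL=S RR=S
t=9: FL=W FR=W RL=W RR=W
t=15: FL=S FR=S RL=S RR=S
t=22: FL=W FR=S RL=W RR=S
t=31: FL=S FR=S RL=S RR=S

t=3: phase=(9,5,8,5) vs β=11 → FL=S FR=S RL=S RR=S
t=9: phase=(15,11,14,11) vs β=11 → FL=W FR=W RL=W RR=W
t=15: phase=(5,1,4,1) vs β=11 → FL=S FR=S RL=S RR=S
t=22: phase=(12,8,11,8) vs β=11 → FL=W FR=S RL=W RR=S
t=31: phase=(5,1,4,1) vs β=11 → FL=S FR=S RL=S RR=S


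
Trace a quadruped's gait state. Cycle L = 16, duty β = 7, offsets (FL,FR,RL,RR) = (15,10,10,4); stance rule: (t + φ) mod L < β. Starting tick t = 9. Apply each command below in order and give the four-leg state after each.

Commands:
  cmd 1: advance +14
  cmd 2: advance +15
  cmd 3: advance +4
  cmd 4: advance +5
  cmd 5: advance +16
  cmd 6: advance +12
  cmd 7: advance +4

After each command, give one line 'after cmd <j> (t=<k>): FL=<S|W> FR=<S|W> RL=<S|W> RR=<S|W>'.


after cmd 1 (t=23): FL=S FR=S RL=S RR=W
after cmd 2 (t=38): FL=S FR=S RL=S RR=W
after cmd 3 (t=42): FL=W FR=S RL=S RR=W
after cmd 4 (t=47): FL=W FR=W RL=W RR=S
after cmd 5 (t=63): FL=W FR=W RL=W RR=S
after cmd 6 (t=75): FL=W FR=S RL=S RR=W
after cmd 7 (t=79): FL=W FR=W RL=W RR=S

start t=9: FL=W FR=S RL=S RR=W
cmd 1: advance +14 → t=23, phase=(6,1,1,11) → FL=S FR=S RL=S RR=W
cmd 2: advance +15 → t=38, phase=(5,0,0,10) → FL=S FR=S RL=S RR=W
cmd 3: advance +4 → t=42, phase=(9,4,4,14) → FL=W FR=S RL=S RR=W
cmd 4: advance +5 → t=47, phase=(14,9,9,3) → FL=W FR=W RL=W RR=S
cmd 5: advance +16 → t=63, phase=(14,9,9,3) → FL=W FR=W RL=W RR=S
cmd 6: advance +12 → t=75, phase=(10,5,5,15) → FL=W FR=S RL=S RR=W
cmd 7: advance +4 → t=79, phase=(14,9,9,3) → FL=W FR=W RL=W RR=S


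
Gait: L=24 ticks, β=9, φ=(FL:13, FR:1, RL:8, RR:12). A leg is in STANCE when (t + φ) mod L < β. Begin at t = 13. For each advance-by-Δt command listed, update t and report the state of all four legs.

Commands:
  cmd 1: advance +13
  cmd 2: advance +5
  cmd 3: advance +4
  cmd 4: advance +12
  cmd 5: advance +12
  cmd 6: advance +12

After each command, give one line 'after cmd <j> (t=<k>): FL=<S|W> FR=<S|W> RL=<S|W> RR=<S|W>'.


start t=13: FL=S FR=W RL=W RR=S
cmd 1: advance +13 → t=26, phase=(15,3,10,14) → FL=W FR=S RL=W RR=W
cmd 2: advance +5 → t=31, phase=(20,8,15,19) → FL=W FR=S RL=W RR=W
cmd 3: advance +4 → t=35, phase=(0,12,19,23) → FL=S FR=W RL=W RR=W
cmd 4: advance +12 → t=47, phase=(12,0,7,11) → FL=W FR=S RL=S RR=W
cmd 5: advance +12 → t=59, phase=(0,12,19,23) → FL=S FR=W RL=W RR=W
cmd 6: advance +12 → t=71, phase=(12,0,7,11) → FL=W FR=S RL=S RR=W

after cmd 1 (t=26): FL=W FR=S RL=W RR=W
after cmd 2 (t=31): FL=W FR=S RL=W RR=W
after cmd 3 (t=35): FL=S FR=W RL=W RR=W
after cmd 4 (t=47): FL=W FR=S RL=S RR=W
after cmd 5 (t=59): FL=S FR=W RL=W RR=W
after cmd 6 (t=71): FL=W FR=S RL=S RR=W


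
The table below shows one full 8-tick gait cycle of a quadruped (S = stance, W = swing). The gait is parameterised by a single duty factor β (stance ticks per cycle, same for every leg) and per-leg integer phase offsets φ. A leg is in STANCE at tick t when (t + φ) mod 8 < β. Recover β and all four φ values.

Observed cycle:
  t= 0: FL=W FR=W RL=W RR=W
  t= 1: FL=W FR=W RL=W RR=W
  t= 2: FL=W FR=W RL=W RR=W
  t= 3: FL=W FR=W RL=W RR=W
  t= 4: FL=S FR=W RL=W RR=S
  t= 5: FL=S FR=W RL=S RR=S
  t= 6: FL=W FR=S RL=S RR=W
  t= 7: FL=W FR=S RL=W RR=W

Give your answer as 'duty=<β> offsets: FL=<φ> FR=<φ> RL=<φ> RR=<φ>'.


duty β = stance ticks per leg = 2
FL: stance ticks = 2; W→S at t=4 → φ=4
FR: stance ticks = 2; W→S at t=6 → φ=2
RL: stance ticks = 2; W→S at t=5 → φ=3
RR: stance ticks = 2; W→S at t=4 → φ=4

duty=2 offsets: FL=4 FR=2 RL=3 RR=4


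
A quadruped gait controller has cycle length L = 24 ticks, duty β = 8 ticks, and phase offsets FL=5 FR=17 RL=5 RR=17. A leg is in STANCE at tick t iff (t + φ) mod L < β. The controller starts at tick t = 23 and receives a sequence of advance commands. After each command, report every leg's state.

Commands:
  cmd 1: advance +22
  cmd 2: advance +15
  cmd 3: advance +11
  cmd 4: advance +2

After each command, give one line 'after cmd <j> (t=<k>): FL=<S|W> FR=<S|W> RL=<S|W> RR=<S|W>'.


start t=23: FL=S FR=W RL=S RR=W
cmd 1: advance +22 → t=45, phase=(2,14,2,14) → FL=S FR=W RL=S RR=W
cmd 2: advance +15 → t=60, phase=(17,5,17,5) → FL=W FR=S RL=W RR=S
cmd 3: advance +11 → t=71, phase=(4,16,4,16) → FL=S FR=W RL=S RR=W
cmd 4: advance +2 → t=73, phase=(6,18,6,18) → FL=S FR=W RL=S RR=W

after cmd 1 (t=45): FL=S FR=W RL=S RR=W
after cmd 2 (t=60): FL=W FR=S RL=W RR=S
after cmd 3 (t=71): FL=S FR=W RL=S RR=W
after cmd 4 (t=73): FL=S FR=W RL=S RR=W


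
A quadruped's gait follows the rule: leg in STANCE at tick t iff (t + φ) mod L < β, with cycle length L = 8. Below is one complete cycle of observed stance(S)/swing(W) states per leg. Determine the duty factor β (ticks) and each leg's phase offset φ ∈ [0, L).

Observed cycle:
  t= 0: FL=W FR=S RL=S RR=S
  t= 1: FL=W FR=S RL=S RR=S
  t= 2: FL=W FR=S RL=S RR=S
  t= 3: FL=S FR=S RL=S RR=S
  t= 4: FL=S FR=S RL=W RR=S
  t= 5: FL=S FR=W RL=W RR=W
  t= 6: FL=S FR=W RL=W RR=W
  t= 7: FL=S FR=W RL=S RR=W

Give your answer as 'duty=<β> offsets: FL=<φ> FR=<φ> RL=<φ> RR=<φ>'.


duty β = stance ticks per leg = 5
FL: stance ticks = 5; W→S at t=3 → φ=5
FR: stance ticks = 5; W→S at t=0 → φ=0
RL: stance ticks = 5; W→S at t=7 → φ=1
RR: stance ticks = 5; W→S at t=0 → φ=0

duty=5 offsets: FL=5 FR=0 RL=1 RR=0


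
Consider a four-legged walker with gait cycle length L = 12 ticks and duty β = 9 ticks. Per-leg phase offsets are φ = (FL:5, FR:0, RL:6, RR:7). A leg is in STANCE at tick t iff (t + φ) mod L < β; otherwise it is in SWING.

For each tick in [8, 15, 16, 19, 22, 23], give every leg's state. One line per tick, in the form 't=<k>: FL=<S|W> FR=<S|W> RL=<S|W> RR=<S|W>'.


t=8: phase=(1,8,2,3) vs β=9 → FL=S FR=S RL=S RR=S
t=15: phase=(8,3,9,10) vs β=9 → FL=S FR=S RL=W RR=W
t=16: phase=(9,4,10,11) vs β=9 → FL=W FR=S RL=W RR=W
t=19: phase=(0,7,1,2) vs β=9 → FL=S FR=S RL=S RR=S
t=22: phase=(3,10,4,5) vs β=9 → FL=S FR=W RL=S RR=S
t=23: phase=(4,11,5,6) vs β=9 → FL=S FR=W RL=S RR=S

t=8: FL=S FR=S RL=S RR=S
t=15: FL=S FR=S RL=W RR=W
t=16: FL=W FR=S RL=W RR=W
t=19: FL=S FR=S RL=S RR=S
t=22: FL=S FR=W RL=S RR=S
t=23: FL=S FR=W RL=S RR=S


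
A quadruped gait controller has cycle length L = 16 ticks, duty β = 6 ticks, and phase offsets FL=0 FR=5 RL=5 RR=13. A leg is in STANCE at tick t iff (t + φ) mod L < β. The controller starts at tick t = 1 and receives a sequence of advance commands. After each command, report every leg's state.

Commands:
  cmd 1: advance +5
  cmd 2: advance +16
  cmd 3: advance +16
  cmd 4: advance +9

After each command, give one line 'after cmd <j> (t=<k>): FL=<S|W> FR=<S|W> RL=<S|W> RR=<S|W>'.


start t=1: FL=S FR=W RL=W RR=W
cmd 1: advance +5 → t=6, phase=(6,11,11,3) → FL=W FR=W RL=W RR=S
cmd 2: advance +16 → t=22, phase=(6,11,11,3) → FL=W FR=W RL=W RR=S
cmd 3: advance +16 → t=38, phase=(6,11,11,3) → FL=W FR=W RL=W RR=S
cmd 4: advance +9 → t=47, phase=(15,4,4,12) → FL=W FR=S RL=S RR=W

after cmd 1 (t=6): FL=W FR=W RL=W RR=S
after cmd 2 (t=22): FL=W FR=W RL=W RR=S
after cmd 3 (t=38): FL=W FR=W RL=W RR=S
after cmd 4 (t=47): FL=W FR=S RL=S RR=W


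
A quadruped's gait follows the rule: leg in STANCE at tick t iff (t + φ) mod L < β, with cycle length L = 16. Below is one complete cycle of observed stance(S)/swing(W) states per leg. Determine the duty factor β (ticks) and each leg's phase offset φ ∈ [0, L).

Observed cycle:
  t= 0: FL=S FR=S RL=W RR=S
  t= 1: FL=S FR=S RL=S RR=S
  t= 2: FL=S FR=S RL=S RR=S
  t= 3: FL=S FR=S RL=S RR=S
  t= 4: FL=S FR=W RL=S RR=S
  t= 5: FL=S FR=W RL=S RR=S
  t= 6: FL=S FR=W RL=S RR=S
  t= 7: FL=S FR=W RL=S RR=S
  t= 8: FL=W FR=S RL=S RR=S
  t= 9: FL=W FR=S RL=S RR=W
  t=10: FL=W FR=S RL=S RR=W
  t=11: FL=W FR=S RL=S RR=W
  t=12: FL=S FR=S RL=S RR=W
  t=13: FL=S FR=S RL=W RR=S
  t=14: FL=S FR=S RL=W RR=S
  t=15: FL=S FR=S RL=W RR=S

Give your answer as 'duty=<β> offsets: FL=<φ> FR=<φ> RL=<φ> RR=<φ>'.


duty=12 offsets: FL=4 FR=8 RL=15 RR=3

duty β = stance ticks per leg = 12
FL: stance ticks = 12; W→S at t=12 → φ=4
FR: stance ticks = 12; W→S at t=8 → φ=8
RL: stance ticks = 12; W→S at t=1 → φ=15
RR: stance ticks = 12; W→S at t=13 → φ=3


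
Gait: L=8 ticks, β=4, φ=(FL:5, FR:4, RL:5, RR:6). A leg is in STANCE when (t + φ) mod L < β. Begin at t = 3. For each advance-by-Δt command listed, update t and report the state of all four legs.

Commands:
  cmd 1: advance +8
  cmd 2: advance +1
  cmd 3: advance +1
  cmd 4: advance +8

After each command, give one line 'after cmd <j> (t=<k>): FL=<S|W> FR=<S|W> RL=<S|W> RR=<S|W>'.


start t=3: FL=S FR=W RL=S RR=S
cmd 1: advance +8 → t=11, phase=(0,7,0,1) → FL=S FR=W RL=S RR=S
cmd 2: advance +1 → t=12, phase=(1,0,1,2) → FL=S FR=S RL=S RR=S
cmd 3: advance +1 → t=13, phase=(2,1,2,3) → FL=S FR=S RL=S RR=S
cmd 4: advance +8 → t=21, phase=(2,1,2,3) → FL=S FR=S RL=S RR=S

after cmd 1 (t=11): FL=S FR=W RL=S RR=S
after cmd 2 (t=12): FL=S FR=S RL=S RR=S
after cmd 3 (t=13): FL=S FR=S RL=S RR=S
after cmd 4 (t=21): FL=S FR=S RL=S RR=S


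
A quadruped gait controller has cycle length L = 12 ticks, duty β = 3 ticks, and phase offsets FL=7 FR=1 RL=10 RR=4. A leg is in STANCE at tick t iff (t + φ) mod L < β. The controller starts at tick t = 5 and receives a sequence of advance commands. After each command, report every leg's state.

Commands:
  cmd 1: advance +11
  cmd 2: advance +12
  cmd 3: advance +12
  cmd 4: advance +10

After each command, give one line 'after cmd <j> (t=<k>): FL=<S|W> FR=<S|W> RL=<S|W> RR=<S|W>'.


after cmd 1 (t=16): FL=W FR=W RL=S RR=W
after cmd 2 (t=28): FL=W FR=W RL=S RR=W
after cmd 3 (t=40): FL=W FR=W RL=S RR=W
after cmd 4 (t=50): FL=W FR=W RL=S RR=W

start t=5: FL=S FR=W RL=W RR=W
cmd 1: advance +11 → t=16, phase=(11,5,2,8) → FL=W FR=W RL=S RR=W
cmd 2: advance +12 → t=28, phase=(11,5,2,8) → FL=W FR=W RL=S RR=W
cmd 3: advance +12 → t=40, phase=(11,5,2,8) → FL=W FR=W RL=S RR=W
cmd 4: advance +10 → t=50, phase=(9,3,0,6) → FL=W FR=W RL=S RR=W


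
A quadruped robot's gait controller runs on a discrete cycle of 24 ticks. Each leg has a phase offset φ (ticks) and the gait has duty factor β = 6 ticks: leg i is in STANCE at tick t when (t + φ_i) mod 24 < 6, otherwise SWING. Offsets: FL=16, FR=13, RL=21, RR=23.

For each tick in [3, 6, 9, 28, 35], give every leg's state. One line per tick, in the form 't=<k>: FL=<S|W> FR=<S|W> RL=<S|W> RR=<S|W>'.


t=3: FL=W FR=W RL=S RR=S
t=6: FL=W FR=W RL=S RR=S
t=9: FL=S FR=W RL=W RR=W
t=28: FL=W FR=W RL=S RR=S
t=35: FL=S FR=S RL=W RR=W

t=3: phase=(19,16,0,2) vs β=6 → FL=W FR=W RL=S RR=S
t=6: phase=(22,19,3,5) vs β=6 → FL=W FR=W RL=S RR=S
t=9: phase=(1,22,6,8) vs β=6 → FL=S FR=W RL=W RR=W
t=28: phase=(20,17,1,3) vs β=6 → FL=W FR=W RL=S RR=S
t=35: phase=(3,0,8,10) vs β=6 → FL=S FR=S RL=W RR=W


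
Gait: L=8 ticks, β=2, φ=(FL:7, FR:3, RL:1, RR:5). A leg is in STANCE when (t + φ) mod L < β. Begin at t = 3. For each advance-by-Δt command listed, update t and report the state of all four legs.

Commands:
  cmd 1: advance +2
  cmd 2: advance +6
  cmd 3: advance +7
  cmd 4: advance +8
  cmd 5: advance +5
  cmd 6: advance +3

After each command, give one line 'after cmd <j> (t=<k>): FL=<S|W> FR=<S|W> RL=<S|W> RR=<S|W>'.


after cmd 1 (t=5): FL=W FR=S RL=W RR=W
after cmd 2 (t=11): FL=W FR=W RL=W RR=S
after cmd 3 (t=18): FL=S FR=W RL=W RR=W
after cmd 4 (t=26): FL=S FR=W RL=W RR=W
after cmd 5 (t=31): FL=W FR=W RL=S RR=W
after cmd 6 (t=34): FL=S FR=W RL=W RR=W

start t=3: FL=W FR=W RL=W RR=S
cmd 1: advance +2 → t=5, phase=(4,0,6,2) → FL=W FR=S RL=W RR=W
cmd 2: advance +6 → t=11, phase=(2,6,4,0) → FL=W FR=W RL=W RR=S
cmd 3: advance +7 → t=18, phase=(1,5,3,7) → FL=S FR=W RL=W RR=W
cmd 4: advance +8 → t=26, phase=(1,5,3,7) → FL=S FR=W RL=W RR=W
cmd 5: advance +5 → t=31, phase=(6,2,0,4) → FL=W FR=W RL=S RR=W
cmd 6: advance +3 → t=34, phase=(1,5,3,7) → FL=S FR=W RL=W RR=W


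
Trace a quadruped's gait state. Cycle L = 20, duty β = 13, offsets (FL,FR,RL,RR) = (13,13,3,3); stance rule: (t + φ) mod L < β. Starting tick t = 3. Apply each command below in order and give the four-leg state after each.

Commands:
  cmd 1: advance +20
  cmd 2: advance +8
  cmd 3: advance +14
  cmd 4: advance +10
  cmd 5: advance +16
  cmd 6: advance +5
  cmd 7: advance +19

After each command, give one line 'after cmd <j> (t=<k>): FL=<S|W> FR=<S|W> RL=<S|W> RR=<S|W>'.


start t=3: FL=W FR=W RL=S RR=S
cmd 1: advance +20 → t=23, phase=(16,16,6,6) → FL=W FR=W RL=S RR=S
cmd 2: advance +8 → t=31, phase=(4,4,14,14) → FL=S FR=S RL=W RR=W
cmd 3: advance +14 → t=45, phase=(18,18,8,8) → FL=W FR=W RL=S RR=S
cmd 4: advance +10 → t=55, phase=(8,8,18,18) → FL=S FR=S RL=W RR=W
cmd 5: advance +16 → t=71, phase=(4,4,14,14) → FL=S FR=S RL=W RR=W
cmd 6: advance +5 → t=76, phase=(9,9,19,19) → FL=S FR=S RL=W RR=W
cmd 7: advance +19 → t=95, phase=(8,8,18,18) → FL=S FR=S RL=W RR=W

after cmd 1 (t=23): FL=W FR=W RL=S RR=S
after cmd 2 (t=31): FL=S FR=S RL=W RR=W
after cmd 3 (t=45): FL=W FR=W RL=S RR=S
after cmd 4 (t=55): FL=S FR=S RL=W RR=W
after cmd 5 (t=71): FL=S FR=S RL=W RR=W
after cmd 6 (t=76): FL=S FR=S RL=W RR=W
after cmd 7 (t=95): FL=S FR=S RL=W RR=W


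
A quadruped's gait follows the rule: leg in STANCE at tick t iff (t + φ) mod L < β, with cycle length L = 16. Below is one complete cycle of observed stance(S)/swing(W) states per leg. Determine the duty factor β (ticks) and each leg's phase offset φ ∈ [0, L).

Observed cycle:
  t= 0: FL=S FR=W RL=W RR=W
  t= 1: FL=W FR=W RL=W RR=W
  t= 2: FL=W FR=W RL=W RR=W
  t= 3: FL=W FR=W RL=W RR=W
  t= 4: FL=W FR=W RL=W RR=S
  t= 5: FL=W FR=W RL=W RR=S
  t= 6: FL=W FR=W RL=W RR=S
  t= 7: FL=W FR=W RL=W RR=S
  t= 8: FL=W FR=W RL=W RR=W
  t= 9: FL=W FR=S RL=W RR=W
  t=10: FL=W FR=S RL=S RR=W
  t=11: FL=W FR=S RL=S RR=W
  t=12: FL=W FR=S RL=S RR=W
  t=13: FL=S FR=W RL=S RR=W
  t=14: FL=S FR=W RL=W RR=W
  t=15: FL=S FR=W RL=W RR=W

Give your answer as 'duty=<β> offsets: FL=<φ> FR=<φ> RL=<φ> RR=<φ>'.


duty β = stance ticks per leg = 4
FL: stance ticks = 4; W→S at t=13 → φ=3
FR: stance ticks = 4; W→S at t=9 → φ=7
RL: stance ticks = 4; W→S at t=10 → φ=6
RR: stance ticks = 4; W→S at t=4 → φ=12

duty=4 offsets: FL=3 FR=7 RL=6 RR=12


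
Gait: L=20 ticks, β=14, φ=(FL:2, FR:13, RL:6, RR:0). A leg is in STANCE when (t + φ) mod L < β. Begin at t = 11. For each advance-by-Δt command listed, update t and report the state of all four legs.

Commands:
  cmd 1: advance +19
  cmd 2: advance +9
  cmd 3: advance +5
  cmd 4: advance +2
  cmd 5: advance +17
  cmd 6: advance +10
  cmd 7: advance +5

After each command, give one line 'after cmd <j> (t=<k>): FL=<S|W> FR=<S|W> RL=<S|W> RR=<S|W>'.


after cmd 1 (t=30): FL=S FR=S RL=W RR=S
after cmd 2 (t=39): FL=S FR=S RL=S RR=W
after cmd 3 (t=44): FL=S FR=W RL=S RR=S
after cmd 4 (t=46): FL=S FR=W RL=S RR=S
after cmd 5 (t=63): FL=S FR=W RL=S RR=S
after cmd 6 (t=73): FL=W FR=S RL=W RR=S
after cmd 7 (t=78): FL=S FR=S RL=S RR=W

start t=11: FL=S FR=S RL=W RR=S
cmd 1: advance +19 → t=30, phase=(12,3,16,10) → FL=S FR=S RL=W RR=S
cmd 2: advance +9 → t=39, phase=(1,12,5,19) → FL=S FR=S RL=S RR=W
cmd 3: advance +5 → t=44, phase=(6,17,10,4) → FL=S FR=W RL=S RR=S
cmd 4: advance +2 → t=46, phase=(8,19,12,6) → FL=S FR=W RL=S RR=S
cmd 5: advance +17 → t=63, phase=(5,16,9,3) → FL=S FR=W RL=S RR=S
cmd 6: advance +10 → t=73, phase=(15,6,19,13) → FL=W FR=S RL=W RR=S
cmd 7: advance +5 → t=78, phase=(0,11,4,18) → FL=S FR=S RL=S RR=W


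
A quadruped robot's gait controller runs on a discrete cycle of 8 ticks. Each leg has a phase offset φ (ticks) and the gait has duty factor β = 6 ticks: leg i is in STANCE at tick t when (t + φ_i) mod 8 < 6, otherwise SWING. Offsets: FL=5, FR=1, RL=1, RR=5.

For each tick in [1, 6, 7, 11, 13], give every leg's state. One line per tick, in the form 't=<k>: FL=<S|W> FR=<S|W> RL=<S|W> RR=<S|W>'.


t=1: phase=(6,2,2,6) vs β=6 → FL=W FR=S RL=S RR=W
t=6: phase=(3,7,7,3) vs β=6 → FL=S FR=W RL=W RR=S
t=7: phase=(4,0,0,4) vs β=6 → FL=S FR=S RL=S RR=S
t=11: phase=(0,4,4,0) vs β=6 → FL=S FR=S RL=S RR=S
t=13: phase=(2,6,6,2) vs β=6 → FL=S FR=W RL=W RR=S

t=1: FL=W FR=S RL=S RR=W
t=6: FL=S FR=W RL=W RR=S
t=7: FL=S FR=S RL=S RR=S
t=11: FL=S FR=S RL=S RR=S
t=13: FL=S FR=W RL=W RR=S


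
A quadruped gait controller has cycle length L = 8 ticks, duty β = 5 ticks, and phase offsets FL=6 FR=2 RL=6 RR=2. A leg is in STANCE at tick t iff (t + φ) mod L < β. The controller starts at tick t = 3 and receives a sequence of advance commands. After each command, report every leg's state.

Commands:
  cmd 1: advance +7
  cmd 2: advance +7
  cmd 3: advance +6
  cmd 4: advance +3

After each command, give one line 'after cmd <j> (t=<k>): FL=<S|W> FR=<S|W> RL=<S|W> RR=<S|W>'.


start t=3: FL=S FR=W RL=S RR=W
cmd 1: advance +7 → t=10, phase=(0,4,0,4) → FL=S FR=S RL=S RR=S
cmd 2: advance +7 → t=17, phase=(7,3,7,3) → FL=W FR=S RL=W RR=S
cmd 3: advance +6 → t=23, phase=(5,1,5,1) → FL=W FR=S RL=W RR=S
cmd 4: advance +3 → t=26, phase=(0,4,0,4) → FL=S FR=S RL=S RR=S

after cmd 1 (t=10): FL=S FR=S RL=S RR=S
after cmd 2 (t=17): FL=W FR=S RL=W RR=S
after cmd 3 (t=23): FL=W FR=S RL=W RR=S
after cmd 4 (t=26): FL=S FR=S RL=S RR=S


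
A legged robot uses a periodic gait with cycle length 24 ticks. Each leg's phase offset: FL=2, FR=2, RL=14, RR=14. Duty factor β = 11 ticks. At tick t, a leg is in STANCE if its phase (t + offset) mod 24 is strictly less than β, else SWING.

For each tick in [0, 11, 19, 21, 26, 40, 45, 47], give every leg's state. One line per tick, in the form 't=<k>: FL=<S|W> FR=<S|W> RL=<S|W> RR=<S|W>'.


t=0: FL=S FR=S RL=W RR=W
t=11: FL=W FR=W RL=S RR=S
t=19: FL=W FR=W RL=S RR=S
t=21: FL=W FR=W RL=W RR=W
t=26: FL=S FR=S RL=W RR=W
t=40: FL=W FR=W RL=S RR=S
t=45: FL=W FR=W RL=W RR=W
t=47: FL=S FR=S RL=W RR=W

t=0: phase=(2,2,14,14) vs β=11 → FL=S FR=S RL=W RR=W
t=11: phase=(13,13,1,1) vs β=11 → FL=W FR=W RL=S RR=S
t=19: phase=(21,21,9,9) vs β=11 → FL=W FR=W RL=S RR=S
t=21: phase=(23,23,11,11) vs β=11 → FL=W FR=W RL=W RR=W
t=26: phase=(4,4,16,16) vs β=11 → FL=S FR=S RL=W RR=W
t=40: phase=(18,18,6,6) vs β=11 → FL=W FR=W RL=S RR=S
t=45: phase=(23,23,11,11) vs β=11 → FL=W FR=W RL=W RR=W
t=47: phase=(1,1,13,13) vs β=11 → FL=S FR=S RL=W RR=W


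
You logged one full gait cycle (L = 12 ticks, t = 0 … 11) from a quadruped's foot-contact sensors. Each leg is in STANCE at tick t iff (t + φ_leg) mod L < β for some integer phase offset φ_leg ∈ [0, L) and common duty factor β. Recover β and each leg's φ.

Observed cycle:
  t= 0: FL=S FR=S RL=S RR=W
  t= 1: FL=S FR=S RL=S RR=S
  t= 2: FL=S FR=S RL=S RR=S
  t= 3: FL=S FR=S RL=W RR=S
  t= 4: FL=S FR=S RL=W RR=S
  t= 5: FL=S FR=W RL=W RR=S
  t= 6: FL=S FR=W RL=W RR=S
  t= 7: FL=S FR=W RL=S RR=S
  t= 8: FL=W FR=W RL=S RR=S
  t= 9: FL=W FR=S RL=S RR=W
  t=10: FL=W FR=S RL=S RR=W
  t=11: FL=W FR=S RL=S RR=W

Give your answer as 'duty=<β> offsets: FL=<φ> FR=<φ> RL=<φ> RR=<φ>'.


duty β = stance ticks per leg = 8
FL: stance ticks = 8; W→S at t=0 → φ=0
FR: stance ticks = 8; W→S at t=9 → φ=3
RL: stance ticks = 8; W→S at t=7 → φ=5
RR: stance ticks = 8; W→S at t=1 → φ=11

duty=8 offsets: FL=0 FR=3 RL=5 RR=11


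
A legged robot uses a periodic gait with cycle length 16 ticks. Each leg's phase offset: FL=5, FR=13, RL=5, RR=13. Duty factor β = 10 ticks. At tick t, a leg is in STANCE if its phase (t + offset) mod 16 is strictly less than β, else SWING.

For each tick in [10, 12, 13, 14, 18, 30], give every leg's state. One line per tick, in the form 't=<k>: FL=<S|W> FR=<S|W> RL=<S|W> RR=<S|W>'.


t=10: FL=W FR=S RL=W RR=S
t=12: FL=S FR=S RL=S RR=S
t=13: FL=S FR=W RL=S RR=W
t=14: FL=S FR=W RL=S RR=W
t=18: FL=S FR=W RL=S RR=W
t=30: FL=S FR=W RL=S RR=W

t=10: phase=(15,7,15,7) vs β=10 → FL=W FR=S RL=W RR=S
t=12: phase=(1,9,1,9) vs β=10 → FL=S FR=S RL=S RR=S
t=13: phase=(2,10,2,10) vs β=10 → FL=S FR=W RL=S RR=W
t=14: phase=(3,11,3,11) vs β=10 → FL=S FR=W RL=S RR=W
t=18: phase=(7,15,7,15) vs β=10 → FL=S FR=W RL=S RR=W
t=30: phase=(3,11,3,11) vs β=10 → FL=S FR=W RL=S RR=W


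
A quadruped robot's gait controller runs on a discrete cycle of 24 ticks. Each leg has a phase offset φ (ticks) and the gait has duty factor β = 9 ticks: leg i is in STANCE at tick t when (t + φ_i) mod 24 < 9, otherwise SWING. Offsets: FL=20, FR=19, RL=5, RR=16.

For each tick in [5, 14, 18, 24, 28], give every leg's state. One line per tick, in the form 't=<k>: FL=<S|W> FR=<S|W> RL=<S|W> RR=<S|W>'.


t=5: phase=(1,0,10,21) vs β=9 → FL=S FR=S RL=W RR=W
t=14: phase=(10,9,19,6) vs β=9 → FL=W FR=W RL=W RR=S
t=18: phase=(14,13,23,10) vs β=9 → FL=W FR=W RL=W RR=W
t=24: phase=(20,19,5,16) vs β=9 → FL=W FR=W RL=S RR=W
t=28: phase=(0,23,9,20) vs β=9 → FL=S FR=W RL=W RR=W

t=5: FL=S FR=S RL=W RR=W
t=14: FL=W FR=W RL=W RR=S
t=18: FL=W FR=W RL=W RR=W
t=24: FL=W FR=W RL=S RR=W
t=28: FL=S FR=W RL=W RR=W


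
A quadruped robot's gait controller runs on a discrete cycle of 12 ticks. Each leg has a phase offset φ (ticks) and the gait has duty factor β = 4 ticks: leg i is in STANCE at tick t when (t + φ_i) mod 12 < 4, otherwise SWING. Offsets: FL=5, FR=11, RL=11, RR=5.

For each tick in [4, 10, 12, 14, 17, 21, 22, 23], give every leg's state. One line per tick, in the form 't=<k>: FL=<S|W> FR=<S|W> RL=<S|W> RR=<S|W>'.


t=4: FL=W FR=S RL=S RR=W
t=10: FL=S FR=W RL=W RR=S
t=12: FL=W FR=W RL=W RR=W
t=14: FL=W FR=S RL=S RR=W
t=17: FL=W FR=W RL=W RR=W
t=21: FL=S FR=W RL=W RR=S
t=22: FL=S FR=W RL=W RR=S
t=23: FL=W FR=W RL=W RR=W

t=4: phase=(9,3,3,9) vs β=4 → FL=W FR=S RL=S RR=W
t=10: phase=(3,9,9,3) vs β=4 → FL=S FR=W RL=W RR=S
t=12: phase=(5,11,11,5) vs β=4 → FL=W FR=W RL=W RR=W
t=14: phase=(7,1,1,7) vs β=4 → FL=W FR=S RL=S RR=W
t=17: phase=(10,4,4,10) vs β=4 → FL=W FR=W RL=W RR=W
t=21: phase=(2,8,8,2) vs β=4 → FL=S FR=W RL=W RR=S
t=22: phase=(3,9,9,3) vs β=4 → FL=S FR=W RL=W RR=S
t=23: phase=(4,10,10,4) vs β=4 → FL=W FR=W RL=W RR=W


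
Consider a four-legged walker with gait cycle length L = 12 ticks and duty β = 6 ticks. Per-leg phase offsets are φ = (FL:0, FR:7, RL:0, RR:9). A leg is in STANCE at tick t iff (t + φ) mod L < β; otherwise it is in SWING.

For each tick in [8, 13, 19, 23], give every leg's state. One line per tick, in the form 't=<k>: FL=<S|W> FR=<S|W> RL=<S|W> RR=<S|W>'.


t=8: phase=(8,3,8,5) vs β=6 → FL=W FR=S RL=W RR=S
t=13: phase=(1,8,1,10) vs β=6 → FL=S FR=W RL=S RR=W
t=19: phase=(7,2,7,4) vs β=6 → FL=W FR=S RL=W RR=S
t=23: phase=(11,6,11,8) vs β=6 → FL=W FR=W RL=W RR=W

t=8: FL=W FR=S RL=W RR=S
t=13: FL=S FR=W RL=S RR=W
t=19: FL=W FR=S RL=W RR=S
t=23: FL=W FR=W RL=W RR=W
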